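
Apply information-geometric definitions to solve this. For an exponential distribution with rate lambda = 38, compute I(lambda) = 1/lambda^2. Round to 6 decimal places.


Fisher information for exponential: I(lambda) = 1/lambda^2.
lambda = 38, lambda^2 = 1444.
I = 1/1444 = 0.000693

0.000693


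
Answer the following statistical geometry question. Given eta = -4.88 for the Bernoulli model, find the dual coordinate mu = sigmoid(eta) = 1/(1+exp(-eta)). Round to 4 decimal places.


Dual coordinate (expectation parameter) for Bernoulli:
mu = 1/(1+exp(-eta)).
eta = -4.88.
exp(-eta) = exp(4.88) = 131.630664.
mu = 1/(1+131.630664) = 0.0075

0.0075


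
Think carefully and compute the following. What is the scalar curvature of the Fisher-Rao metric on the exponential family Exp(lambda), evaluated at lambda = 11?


This family has a single free parameter, so its statistical manifold
is 1-dimensional. The Riemann curvature tensor of any 1-dimensional
Riemannian manifold vanishes identically, so R = 0.

0


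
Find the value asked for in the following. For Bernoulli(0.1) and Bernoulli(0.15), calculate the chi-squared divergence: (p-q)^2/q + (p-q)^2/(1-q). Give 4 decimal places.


Chi-squared divergence between Bernoulli distributions:
chi^2 = (p-q)^2/q + (p-q)^2/(1-q).
p = 0.1, q = 0.15, p-q = -0.05.
(p-q)^2 = 0.0025.
term1 = 0.0025/0.15 = 0.016667.
term2 = 0.0025/0.85 = 0.002941.
chi^2 = 0.016667 + 0.002941 = 0.0196

0.0196


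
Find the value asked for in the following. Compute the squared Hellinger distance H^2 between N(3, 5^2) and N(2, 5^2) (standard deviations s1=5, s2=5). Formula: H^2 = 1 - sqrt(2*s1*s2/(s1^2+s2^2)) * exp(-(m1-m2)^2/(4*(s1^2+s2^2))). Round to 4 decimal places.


Squared Hellinger distance for Gaussians:
H^2 = 1 - sqrt(2*s1*s2/(s1^2+s2^2)) * exp(-(m1-m2)^2/(4*(s1^2+s2^2))).
s1^2 = 25, s2^2 = 25, s1^2+s2^2 = 50.
sqrt(2*5*5/(50)) = 1.0.
(m1-m2)^2 = (1)^2 = 1.
exp(-1/(4*50)) = exp(-0.005) = 0.995012.
H^2 = 1 - 1.0*0.995012 = 0.0050

0.0050


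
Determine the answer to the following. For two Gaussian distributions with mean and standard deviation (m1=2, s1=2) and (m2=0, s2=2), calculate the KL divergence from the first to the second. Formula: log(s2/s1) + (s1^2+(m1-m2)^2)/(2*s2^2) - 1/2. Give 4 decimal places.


KL divergence between normal distributions:
KL = log(s2/s1) + (s1^2 + (m1-m2)^2)/(2*s2^2) - 1/2.
log(2/2) = 0.0.
(2^2 + (2-0)^2)/(2*2^2) = (4 + 4)/8 = 1.0.
KL = 0.0 + 1.0 - 0.5 = 0.5000

0.5000


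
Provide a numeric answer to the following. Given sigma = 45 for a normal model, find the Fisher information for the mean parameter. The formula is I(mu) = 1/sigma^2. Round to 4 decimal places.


The Fisher information for the mean of a normal distribution is I(mu) = 1/sigma^2.
sigma = 45, so sigma^2 = 2025.
I(mu) = 1/2025 = 0.0005

0.0005


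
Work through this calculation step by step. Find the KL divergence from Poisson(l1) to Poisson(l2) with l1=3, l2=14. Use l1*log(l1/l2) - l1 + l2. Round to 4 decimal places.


KL divergence for Poisson:
KL = l1*log(l1/l2) - l1 + l2.
l1 = 3, l2 = 14.
log(3/14) = -1.540445.
l1*log(l1/l2) = 3 * -1.540445 = -4.621335.
KL = -4.621335 - 3 + 14 = 6.3787

6.3787


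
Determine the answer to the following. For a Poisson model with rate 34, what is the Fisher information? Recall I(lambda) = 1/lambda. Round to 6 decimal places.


Fisher information for Poisson: I(lambda) = 1/lambda.
lambda = 34.
I(lambda) = 1/34 = 0.029412

0.029412


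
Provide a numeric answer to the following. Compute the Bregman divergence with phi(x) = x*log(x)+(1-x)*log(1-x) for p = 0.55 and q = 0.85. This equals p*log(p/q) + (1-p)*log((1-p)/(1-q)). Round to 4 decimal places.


Bregman divergence with negative entropy generator:
D = p*log(p/q) + (1-p)*log((1-p)/(1-q)).
p = 0.55, q = 0.85.
p*log(p/q) = 0.55*log(0.55/0.85) = -0.239425.
(1-p)*log((1-p)/(1-q)) = 0.45*log(0.45/0.15) = 0.494376.
D = -0.239425 + 0.494376 = 0.2550

0.2550


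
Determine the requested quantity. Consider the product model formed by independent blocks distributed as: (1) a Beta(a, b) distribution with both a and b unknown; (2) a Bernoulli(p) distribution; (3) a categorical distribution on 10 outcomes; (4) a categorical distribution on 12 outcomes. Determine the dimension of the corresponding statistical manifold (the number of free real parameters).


The dimension of a statistical manifold equals the number of free
(independent) real parameters of the model. For a product of independent
blocks the parameter counts add.
- Beta (a, b): 2.
- Bernoulli (p): 1.
- categorical on 10 outcomes (probabilities sum to 1): 10-1 = 9.
- categorical on 12 outcomes (probabilities sum to 1): 12-1 = 11.
Total = 2 + 1 + 9 + 11 = 23.
Dimension = 23

23


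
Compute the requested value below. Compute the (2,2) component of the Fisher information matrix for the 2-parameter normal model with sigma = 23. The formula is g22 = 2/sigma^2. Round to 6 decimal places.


For the 2-parameter normal family, the Fisher metric has:
  g11 = 1/sigma^2, g22 = 2/sigma^2.
sigma = 23, sigma^2 = 529.
g22 = 0.003781

0.003781


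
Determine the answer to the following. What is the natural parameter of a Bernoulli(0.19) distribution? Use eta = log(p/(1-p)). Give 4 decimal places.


Natural parameter for Bernoulli: eta = log(p/(1-p)).
p = 0.19, 1-p = 0.81.
p/(1-p) = 0.234568.
eta = log(0.234568) = -1.4500

-1.4500


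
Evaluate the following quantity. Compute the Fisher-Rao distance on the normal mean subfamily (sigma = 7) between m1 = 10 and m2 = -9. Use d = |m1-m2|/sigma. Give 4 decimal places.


On the fixed-variance normal subfamily, geodesic distance = |m1-m2|/sigma.
|10 - -9| = 19.
sigma = 7.
d = 19/7 = 2.7143

2.7143


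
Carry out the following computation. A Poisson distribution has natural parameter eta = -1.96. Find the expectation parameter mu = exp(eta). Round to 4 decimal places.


Expectation parameter for Poisson exponential family:
mu = exp(eta).
eta = -1.96.
mu = exp(-1.96) = 0.1409

0.1409


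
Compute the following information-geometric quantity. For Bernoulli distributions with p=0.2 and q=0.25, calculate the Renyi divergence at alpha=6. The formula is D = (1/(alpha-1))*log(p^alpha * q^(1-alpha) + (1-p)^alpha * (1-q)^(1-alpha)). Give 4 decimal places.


Renyi divergence of order alpha between Bernoulli distributions:
D = (1/(alpha-1))*log(p^alpha * q^(1-alpha) + (1-p)^alpha * (1-q)^(1-alpha)).
alpha = 6, p = 0.2, q = 0.25.
p^alpha * q^(1-alpha) = 0.2^6 * 0.25^-5 = 0.065536.
(1-p)^alpha * (1-q)^(1-alpha) = 0.8^6 * 0.75^-5 = 1.104673.
sum = 0.065536 + 1.104673 = 1.170209.
D = (1/5)*log(1.170209) = 0.0314

0.0314


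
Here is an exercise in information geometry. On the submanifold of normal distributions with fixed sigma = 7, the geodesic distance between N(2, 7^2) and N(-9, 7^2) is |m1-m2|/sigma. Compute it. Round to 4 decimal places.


On the fixed-variance normal subfamily, geodesic distance = |m1-m2|/sigma.
|2 - -9| = 11.
sigma = 7.
d = 11/7 = 1.5714

1.5714


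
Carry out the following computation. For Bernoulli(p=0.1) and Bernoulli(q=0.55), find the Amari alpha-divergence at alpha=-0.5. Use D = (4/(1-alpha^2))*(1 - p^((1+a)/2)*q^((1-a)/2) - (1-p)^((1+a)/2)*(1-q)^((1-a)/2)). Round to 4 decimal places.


Amari alpha-divergence:
D = (4/(1-alpha^2))*(1 - p^((1+a)/2)*q^((1-a)/2) - (1-p)^((1+a)/2)*(1-q)^((1-a)/2)).
alpha = -0.5, p = 0.1, q = 0.55.
e1 = (1+alpha)/2 = 0.25, e2 = (1-alpha)/2 = 0.75.
t1 = p^e1 * q^e2 = 0.1^0.25 * 0.55^0.75 = 0.359147.
t2 = (1-p)^e1 * (1-q)^e2 = 0.9^0.25 * 0.45^0.75 = 0.535143.
4/(1-alpha^2) = 5.333333.
D = 5.333333*(1 - 0.359147 - 0.535143) = 0.5638

0.5638


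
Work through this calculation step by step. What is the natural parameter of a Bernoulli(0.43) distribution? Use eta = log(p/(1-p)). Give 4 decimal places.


Natural parameter for Bernoulli: eta = log(p/(1-p)).
p = 0.43, 1-p = 0.57.
p/(1-p) = 0.754386.
eta = log(0.754386) = -0.2819

-0.2819


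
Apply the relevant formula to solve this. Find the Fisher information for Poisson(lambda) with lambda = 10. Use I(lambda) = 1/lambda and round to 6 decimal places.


Fisher information for Poisson: I(lambda) = 1/lambda.
lambda = 10.
I(lambda) = 1/10 = 0.100000

0.100000


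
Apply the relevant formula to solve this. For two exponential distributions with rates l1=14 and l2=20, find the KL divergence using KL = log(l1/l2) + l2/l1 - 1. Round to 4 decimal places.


KL divergence for exponential family:
KL = log(l1/l2) + l2/l1 - 1.
log(14/20) = -0.356675.
20/14 = 1.428571.
KL = -0.356675 + 1.428571 - 1 = 0.0719

0.0719


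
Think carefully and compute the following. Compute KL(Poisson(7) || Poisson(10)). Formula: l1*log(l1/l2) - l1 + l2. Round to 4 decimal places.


KL divergence for Poisson:
KL = l1*log(l1/l2) - l1 + l2.
l1 = 7, l2 = 10.
log(7/10) = -0.356675.
l1*log(l1/l2) = 7 * -0.356675 = -2.496725.
KL = -2.496725 - 7 + 10 = 0.5033

0.5033


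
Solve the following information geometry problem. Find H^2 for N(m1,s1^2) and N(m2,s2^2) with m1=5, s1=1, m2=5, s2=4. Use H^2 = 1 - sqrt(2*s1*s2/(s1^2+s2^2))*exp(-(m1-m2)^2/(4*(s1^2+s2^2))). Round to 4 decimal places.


Squared Hellinger distance for Gaussians:
H^2 = 1 - sqrt(2*s1*s2/(s1^2+s2^2)) * exp(-(m1-m2)^2/(4*(s1^2+s2^2))).
s1^2 = 1, s2^2 = 16, s1^2+s2^2 = 17.
sqrt(2*1*4/(17)) = 0.685994.
(m1-m2)^2 = (0)^2 = 0.
exp(-0/(4*17)) = exp(0.0) = 1.0.
H^2 = 1 - 0.685994*1.0 = 0.3140

0.3140


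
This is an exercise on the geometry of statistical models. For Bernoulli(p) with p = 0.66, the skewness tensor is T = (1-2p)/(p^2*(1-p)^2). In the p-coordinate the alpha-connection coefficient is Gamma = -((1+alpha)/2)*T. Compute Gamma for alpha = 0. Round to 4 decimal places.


Skewness (Amari-Chentsov) tensor: T = (1-2p)/(p^2*(1-p)^2).
p = 0.66, 1-2p = -0.32, p^2 = 0.4356, (1-p)^2 = 0.1156.
T = -0.32/(0.4356 * 0.1156) = -6.354835.
In the p-coordinate, Gamma^(alpha) = Gamma^(0) - (alpha/2)*T with Gamma^(0) = (1/2)*g'(p) = -T/2,
so Gamma^(alpha) = -((1+alpha)/2)*T.
alpha = 0, -(1+alpha)/2 = -0.5.
Gamma = -0.5 * -6.354835 = 3.1774

3.1774


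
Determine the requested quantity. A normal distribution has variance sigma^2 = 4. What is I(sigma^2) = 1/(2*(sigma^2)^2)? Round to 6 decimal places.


Fisher information for variance: I(sigma^2) = 1/(2*sigma^4).
sigma^2 = 4, so sigma^4 = 16.
I = 1/(2*16) = 1/32 = 0.031250

0.031250


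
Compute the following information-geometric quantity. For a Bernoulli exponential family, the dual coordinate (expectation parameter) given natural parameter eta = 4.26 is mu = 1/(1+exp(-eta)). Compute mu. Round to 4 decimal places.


Dual coordinate (expectation parameter) for Bernoulli:
mu = 1/(1+exp(-eta)).
eta = 4.26.
exp(-eta) = exp(-4.26) = 0.014122.
mu = 1/(1+0.014122) = 0.9861

0.9861


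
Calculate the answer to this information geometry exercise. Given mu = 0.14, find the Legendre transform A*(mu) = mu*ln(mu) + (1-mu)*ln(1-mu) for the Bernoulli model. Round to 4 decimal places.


Legendre transform for Bernoulli:
A*(mu) = mu*log(mu) + (1-mu)*log(1-mu).
mu = 0.14, 1-mu = 0.86.
mu*log(mu) = 0.14*log(0.14) = -0.275256.
(1-mu)*log(1-mu) = 0.86*log(0.86) = -0.129708.
A* = -0.275256 + -0.129708 = -0.4050

-0.4050


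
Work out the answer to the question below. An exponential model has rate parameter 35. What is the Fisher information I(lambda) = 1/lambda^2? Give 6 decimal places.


Fisher information for exponential: I(lambda) = 1/lambda^2.
lambda = 35, lambda^2 = 1225.
I = 1/1225 = 0.000816

0.000816


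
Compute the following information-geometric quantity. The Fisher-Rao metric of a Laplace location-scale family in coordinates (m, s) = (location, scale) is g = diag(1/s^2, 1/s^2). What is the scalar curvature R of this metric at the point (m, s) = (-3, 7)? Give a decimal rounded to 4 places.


The metric has the form g = (A dm^2 + B ds^2)/s^2 with A = 1, B = 1.
Substitute u = sqrt(A/B)*m: g = B*(du^2 + ds^2)/s^2, i.e. B times the
Poincare upper half-plane metric, which has constant Gaussian curvature -1.
Scaling a 2D metric by a constant c divides the Gaussian curvature by c,
so K = -1/B = -1/(1) = -1.0000 everywhere (the point (m, s) = (-3, 7) is irrelevant:
the curvature is constant).
Scalar curvature in dimension 2: R = 2K = -2/(1) = -2.0000.

-2.0000


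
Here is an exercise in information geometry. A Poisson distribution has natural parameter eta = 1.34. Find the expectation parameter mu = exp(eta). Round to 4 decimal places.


Expectation parameter for Poisson exponential family:
mu = exp(eta).
eta = 1.34.
mu = exp(1.34) = 3.8190

3.8190


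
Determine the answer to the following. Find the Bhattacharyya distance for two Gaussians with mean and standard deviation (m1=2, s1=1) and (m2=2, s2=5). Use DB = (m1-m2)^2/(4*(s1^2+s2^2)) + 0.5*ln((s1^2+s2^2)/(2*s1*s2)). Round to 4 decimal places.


Bhattacharyya distance between two Gaussians:
DB = (m1-m2)^2/(4*(s1^2+s2^2)) + (1/2)*ln((s1^2+s2^2)/(2*s1*s2)).
(m1-m2)^2 = (0)^2 = 0.
s1^2+s2^2 = 1 + 25 = 26.
term1 = 0/104 = 0.0.
term2 = 0.5*ln(26/10.0) = 0.477756.
DB = 0.0 + 0.477756 = 0.4778

0.4778


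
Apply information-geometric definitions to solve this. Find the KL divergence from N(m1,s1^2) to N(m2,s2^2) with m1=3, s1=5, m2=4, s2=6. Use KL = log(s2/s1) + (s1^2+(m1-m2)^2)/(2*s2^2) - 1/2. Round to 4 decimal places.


KL divergence between normal distributions:
KL = log(s2/s1) + (s1^2 + (m1-m2)^2)/(2*s2^2) - 1/2.
log(6/5) = 0.182322.
(5^2 + (3-4)^2)/(2*6^2) = (25 + 1)/72 = 0.361111.
KL = 0.182322 + 0.361111 - 0.5 = 0.0434

0.0434


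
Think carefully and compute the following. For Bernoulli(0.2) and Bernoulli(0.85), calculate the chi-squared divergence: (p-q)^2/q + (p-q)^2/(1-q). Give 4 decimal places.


Chi-squared divergence between Bernoulli distributions:
chi^2 = (p-q)^2/q + (p-q)^2/(1-q).
p = 0.2, q = 0.85, p-q = -0.65.
(p-q)^2 = 0.4225.
term1 = 0.4225/0.85 = 0.497059.
term2 = 0.4225/0.15 = 2.816667.
chi^2 = 0.497059 + 2.816667 = 3.3137

3.3137


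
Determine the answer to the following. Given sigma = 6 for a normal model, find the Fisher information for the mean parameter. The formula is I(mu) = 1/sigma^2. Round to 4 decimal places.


The Fisher information for the mean of a normal distribution is I(mu) = 1/sigma^2.
sigma = 6, so sigma^2 = 36.
I(mu) = 1/36 = 0.0278

0.0278


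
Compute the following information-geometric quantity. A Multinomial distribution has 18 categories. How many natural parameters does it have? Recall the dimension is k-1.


Exponential family dimension calculation:
For Multinomial with k=18 categories, dim = k-1 = 17.

17


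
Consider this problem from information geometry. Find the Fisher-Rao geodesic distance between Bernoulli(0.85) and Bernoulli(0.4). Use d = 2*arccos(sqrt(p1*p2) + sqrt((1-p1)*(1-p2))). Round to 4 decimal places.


Geodesic distance on Bernoulli manifold:
d(p1,p2) = 2*arccos(sqrt(p1*p2) + sqrt((1-p1)*(1-p2))).
sqrt(p1*p2) = sqrt(0.85*0.4) = 0.583095.
sqrt((1-p1)*(1-p2)) = sqrt(0.15*0.6) = 0.3.
arg = 0.583095 + 0.3 = 0.883095.
d = 2*arccos(0.883095) = 0.9768

0.9768


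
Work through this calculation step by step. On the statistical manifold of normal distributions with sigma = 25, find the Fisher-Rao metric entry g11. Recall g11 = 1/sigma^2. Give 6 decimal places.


For the 2-parameter normal family, the Fisher metric has:
  g11 = 1/sigma^2, g22 = 2/sigma^2.
sigma = 25, sigma^2 = 625.
g11 = 0.001600

0.001600


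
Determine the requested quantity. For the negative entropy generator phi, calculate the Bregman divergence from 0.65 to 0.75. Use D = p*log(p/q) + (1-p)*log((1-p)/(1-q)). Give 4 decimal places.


Bregman divergence with negative entropy generator:
D = p*log(p/q) + (1-p)*log((1-p)/(1-q)).
p = 0.65, q = 0.75.
p*log(p/q) = 0.65*log(0.65/0.75) = -0.093016.
(1-p)*log((1-p)/(1-q)) = 0.35*log(0.35/0.25) = 0.117765.
D = -0.093016 + 0.117765 = 0.0247

0.0247


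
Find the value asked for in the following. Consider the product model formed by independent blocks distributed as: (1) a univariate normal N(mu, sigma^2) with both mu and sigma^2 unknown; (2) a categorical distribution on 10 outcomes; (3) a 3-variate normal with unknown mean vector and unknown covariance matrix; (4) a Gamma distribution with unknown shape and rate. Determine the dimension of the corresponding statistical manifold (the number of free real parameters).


The dimension of a statistical manifold equals the number of free
(independent) real parameters of the model. For a product of independent
blocks the parameter counts add.
- normal (mu, sigma^2): 2.
- categorical on 10 outcomes (probabilities sum to 1): 10-1 = 9.
- 3-variate normal: 3 (mean) + 3*4/2 = 6 (symmetric covariance) = 9.
- Gamma (shape, rate): 2.
Total = 2 + 9 + 9 + 2 = 22.
Dimension = 22

22


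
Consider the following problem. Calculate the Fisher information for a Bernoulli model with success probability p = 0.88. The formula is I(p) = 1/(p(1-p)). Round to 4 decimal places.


For Bernoulli(p), Fisher information is I(p) = 1/(p*(1-p)).
p = 0.88, 1-p = 0.12.
p*(1-p) = 0.1056.
I(p) = 1/0.1056 = 9.4697

9.4697


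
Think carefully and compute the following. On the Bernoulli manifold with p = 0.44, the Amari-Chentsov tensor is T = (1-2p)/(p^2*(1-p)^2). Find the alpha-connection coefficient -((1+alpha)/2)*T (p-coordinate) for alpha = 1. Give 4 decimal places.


Skewness (Amari-Chentsov) tensor: T = (1-2p)/(p^2*(1-p)^2).
p = 0.44, 1-2p = 0.12, p^2 = 0.1936, (1-p)^2 = 0.3136.
T = 0.12/(0.1936 * 0.3136) = 1.976514.
In the p-coordinate, Gamma^(alpha) = Gamma^(0) - (alpha/2)*T with Gamma^(0) = (1/2)*g'(p) = -T/2,
so Gamma^(alpha) = -((1+alpha)/2)*T.
alpha = 1, -(1+alpha)/2 = -1.0.
Gamma = -1.0 * 1.976514 = -1.9765

-1.9765


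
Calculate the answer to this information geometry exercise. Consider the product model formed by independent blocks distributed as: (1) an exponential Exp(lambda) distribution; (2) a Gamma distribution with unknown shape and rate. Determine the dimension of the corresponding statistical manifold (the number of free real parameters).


The dimension of a statistical manifold equals the number of free
(independent) real parameters of the model. For a product of independent
blocks the parameter counts add.
- exponential (lambda): 1.
- Gamma (shape, rate): 2.
Total = 1 + 2 = 3.
Dimension = 3

3


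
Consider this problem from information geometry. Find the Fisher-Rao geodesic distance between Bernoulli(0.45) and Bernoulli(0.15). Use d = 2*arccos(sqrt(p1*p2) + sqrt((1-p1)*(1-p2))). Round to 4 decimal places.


Geodesic distance on Bernoulli manifold:
d(p1,p2) = 2*arccos(sqrt(p1*p2) + sqrt((1-p1)*(1-p2))).
sqrt(p1*p2) = sqrt(0.45*0.15) = 0.259808.
sqrt((1-p1)*(1-p2)) = sqrt(0.55*0.85) = 0.68374.
arg = 0.259808 + 0.68374 = 0.943547.
d = 2*arccos(0.943547) = 0.6752

0.6752


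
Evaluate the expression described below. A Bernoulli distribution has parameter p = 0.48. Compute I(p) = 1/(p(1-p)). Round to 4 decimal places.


For Bernoulli(p), Fisher information is I(p) = 1/(p*(1-p)).
p = 0.48, 1-p = 0.52.
p*(1-p) = 0.2496.
I(p) = 1/0.2496 = 4.0064

4.0064


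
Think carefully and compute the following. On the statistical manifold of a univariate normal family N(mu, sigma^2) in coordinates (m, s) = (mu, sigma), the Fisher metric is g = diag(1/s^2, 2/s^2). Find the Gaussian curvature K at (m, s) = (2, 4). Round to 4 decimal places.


The metric has the form g = (A dm^2 + B ds^2)/s^2 with A = 1, B = 2.
Substitute u = sqrt(A/B)*m: g = B*(du^2 + ds^2)/s^2, i.e. B times the
Poincare upper half-plane metric, which has constant Gaussian curvature -1.
Scaling a 2D metric by a constant c divides the Gaussian curvature by c,
so K = -1/B = -1/(2) = -0.5000 everywhere (the point (m, s) = (2, 4) is irrelevant:
the curvature is constant).
The requested Gaussian curvature is K = -0.5000.

-0.5000


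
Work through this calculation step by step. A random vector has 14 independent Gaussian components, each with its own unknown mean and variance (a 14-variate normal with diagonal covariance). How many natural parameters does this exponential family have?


Exponential family dimension calculation:
Each univariate normal has two natural parameters (mu/sigma^2 and -1/(2 sigma^2)).
With 14 independent components, dim = 2 * 14 = 28.

28


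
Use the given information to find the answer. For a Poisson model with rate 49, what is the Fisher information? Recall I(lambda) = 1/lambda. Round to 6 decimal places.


Fisher information for Poisson: I(lambda) = 1/lambda.
lambda = 49.
I(lambda) = 1/49 = 0.020408

0.020408


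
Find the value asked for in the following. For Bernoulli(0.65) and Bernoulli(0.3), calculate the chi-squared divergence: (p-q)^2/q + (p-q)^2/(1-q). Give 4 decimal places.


Chi-squared divergence between Bernoulli distributions:
chi^2 = (p-q)^2/q + (p-q)^2/(1-q).
p = 0.65, q = 0.3, p-q = 0.35.
(p-q)^2 = 0.1225.
term1 = 0.1225/0.3 = 0.408333.
term2 = 0.1225/0.7 = 0.175.
chi^2 = 0.408333 + 0.175 = 0.5833

0.5833


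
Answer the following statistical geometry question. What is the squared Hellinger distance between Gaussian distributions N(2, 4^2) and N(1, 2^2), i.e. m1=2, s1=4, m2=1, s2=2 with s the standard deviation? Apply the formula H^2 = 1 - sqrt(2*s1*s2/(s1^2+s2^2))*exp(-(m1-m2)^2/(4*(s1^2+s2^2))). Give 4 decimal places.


Squared Hellinger distance for Gaussians:
H^2 = 1 - sqrt(2*s1*s2/(s1^2+s2^2)) * exp(-(m1-m2)^2/(4*(s1^2+s2^2))).
s1^2 = 16, s2^2 = 4, s1^2+s2^2 = 20.
sqrt(2*4*2/(20)) = 0.894427.
(m1-m2)^2 = (1)^2 = 1.
exp(-1/(4*20)) = exp(-0.0125) = 0.987578.
H^2 = 1 - 0.894427*0.987578 = 0.1167

0.1167


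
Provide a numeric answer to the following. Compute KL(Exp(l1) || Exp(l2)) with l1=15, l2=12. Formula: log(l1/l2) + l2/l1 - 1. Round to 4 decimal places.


KL divergence for exponential family:
KL = log(l1/l2) + l2/l1 - 1.
log(15/12) = 0.223144.
12/15 = 0.8.
KL = 0.223144 + 0.8 - 1 = 0.0231

0.0231


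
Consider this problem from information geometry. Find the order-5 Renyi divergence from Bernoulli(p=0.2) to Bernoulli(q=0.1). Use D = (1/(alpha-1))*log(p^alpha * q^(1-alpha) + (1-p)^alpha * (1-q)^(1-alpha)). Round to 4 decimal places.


Renyi divergence of order alpha between Bernoulli distributions:
D = (1/(alpha-1))*log(p^alpha * q^(1-alpha) + (1-p)^alpha * (1-q)^(1-alpha)).
alpha = 5, p = 0.2, q = 0.1.
p^alpha * q^(1-alpha) = 0.2^5 * 0.1^-4 = 3.2.
(1-p)^alpha * (1-q)^(1-alpha) = 0.8^5 * 0.9^-4 = 0.499436.
sum = 3.2 + 0.499436 = 3.699436.
D = (1/4)*log(3.699436) = 0.3270

0.3270


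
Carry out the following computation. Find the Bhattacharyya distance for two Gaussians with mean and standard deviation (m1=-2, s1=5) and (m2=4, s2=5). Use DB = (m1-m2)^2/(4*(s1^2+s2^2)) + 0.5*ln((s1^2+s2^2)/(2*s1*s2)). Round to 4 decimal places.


Bhattacharyya distance between two Gaussians:
DB = (m1-m2)^2/(4*(s1^2+s2^2)) + (1/2)*ln((s1^2+s2^2)/(2*s1*s2)).
(m1-m2)^2 = (-6)^2 = 36.
s1^2+s2^2 = 25 + 25 = 50.
term1 = 36/200 = 0.18.
term2 = 0.5*ln(50/50.0) = 0.0.
DB = 0.18 + 0.0 = 0.1800

0.1800


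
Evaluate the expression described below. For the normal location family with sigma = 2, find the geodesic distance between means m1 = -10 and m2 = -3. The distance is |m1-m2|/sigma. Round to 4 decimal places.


On the fixed-variance normal subfamily, geodesic distance = |m1-m2|/sigma.
|-10 - -3| = 7.
sigma = 2.
d = 7/2 = 3.5000

3.5000


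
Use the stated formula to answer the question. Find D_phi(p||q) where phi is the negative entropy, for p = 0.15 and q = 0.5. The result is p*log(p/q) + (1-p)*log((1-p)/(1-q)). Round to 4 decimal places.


Bregman divergence with negative entropy generator:
D = p*log(p/q) + (1-p)*log((1-p)/(1-q)).
p = 0.15, q = 0.5.
p*log(p/q) = 0.15*log(0.15/0.5) = -0.180596.
(1-p)*log((1-p)/(1-q)) = 0.85*log(0.85/0.5) = 0.451034.
D = -0.180596 + 0.451034 = 0.2704

0.2704


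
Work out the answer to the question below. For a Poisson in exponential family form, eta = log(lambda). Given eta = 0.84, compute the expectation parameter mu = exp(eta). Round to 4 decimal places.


Expectation parameter for Poisson exponential family:
mu = exp(eta).
eta = 0.84.
mu = exp(0.84) = 2.3164

2.3164


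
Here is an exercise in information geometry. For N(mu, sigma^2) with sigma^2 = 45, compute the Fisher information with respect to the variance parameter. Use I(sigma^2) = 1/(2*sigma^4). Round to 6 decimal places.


Fisher information for variance: I(sigma^2) = 1/(2*sigma^4).
sigma^2 = 45, so sigma^4 = 2025.
I = 1/(2*2025) = 1/4050 = 0.000247

0.000247


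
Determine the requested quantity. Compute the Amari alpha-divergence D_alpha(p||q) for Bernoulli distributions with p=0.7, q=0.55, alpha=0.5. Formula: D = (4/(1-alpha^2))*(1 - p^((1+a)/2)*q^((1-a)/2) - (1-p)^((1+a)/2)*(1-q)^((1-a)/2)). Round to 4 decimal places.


Amari alpha-divergence:
D = (4/(1-alpha^2))*(1 - p^((1+a)/2)*q^((1-a)/2) - (1-p)^((1+a)/2)*(1-q)^((1-a)/2)).
alpha = 0.5, p = 0.7, q = 0.55.
e1 = (1+alpha)/2 = 0.75, e2 = (1-alpha)/2 = 0.25.
t1 = p^e1 * q^e2 = 0.7^0.75 * 0.55^0.25 = 0.659044.
t2 = (1-p)^e1 * (1-q)^e2 = 0.3^0.75 * 0.45^0.25 = 0.332005.
4/(1-alpha^2) = 5.333333.
D = 5.333333*(1 - 0.659044 - 0.332005) = 0.0477

0.0477


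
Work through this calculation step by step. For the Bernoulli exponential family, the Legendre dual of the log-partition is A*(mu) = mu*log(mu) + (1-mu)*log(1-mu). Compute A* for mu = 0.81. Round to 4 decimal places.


Legendre transform for Bernoulli:
A*(mu) = mu*log(mu) + (1-mu)*log(1-mu).
mu = 0.81, 1-mu = 0.19.
mu*log(mu) = 0.81*log(0.81) = -0.170684.
(1-mu)*log(1-mu) = 0.19*log(0.19) = -0.315539.
A* = -0.170684 + -0.315539 = -0.4862

-0.4862


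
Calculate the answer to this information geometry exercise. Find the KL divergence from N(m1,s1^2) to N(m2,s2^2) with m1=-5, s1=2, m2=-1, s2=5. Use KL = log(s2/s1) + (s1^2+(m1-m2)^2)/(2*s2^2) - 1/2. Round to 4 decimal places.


KL divergence between normal distributions:
KL = log(s2/s1) + (s1^2 + (m1-m2)^2)/(2*s2^2) - 1/2.
log(5/2) = 0.916291.
(2^2 + (-5--1)^2)/(2*5^2) = (4 + 16)/50 = 0.4.
KL = 0.916291 + 0.4 - 0.5 = 0.8163

0.8163


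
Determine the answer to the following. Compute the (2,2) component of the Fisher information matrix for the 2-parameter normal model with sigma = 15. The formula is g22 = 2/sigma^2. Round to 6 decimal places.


For the 2-parameter normal family, the Fisher metric has:
  g11 = 1/sigma^2, g22 = 2/sigma^2.
sigma = 15, sigma^2 = 225.
g22 = 0.008889

0.008889


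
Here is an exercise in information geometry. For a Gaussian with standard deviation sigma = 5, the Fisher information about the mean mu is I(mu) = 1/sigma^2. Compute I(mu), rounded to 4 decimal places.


The Fisher information for the mean of a normal distribution is I(mu) = 1/sigma^2.
sigma = 5, so sigma^2 = 25.
I(mu) = 1/25 = 0.0400

0.0400


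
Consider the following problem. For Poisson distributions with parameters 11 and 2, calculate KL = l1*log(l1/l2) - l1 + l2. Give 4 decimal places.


KL divergence for Poisson:
KL = l1*log(l1/l2) - l1 + l2.
l1 = 11, l2 = 2.
log(11/2) = 1.704748.
l1*log(l1/l2) = 11 * 1.704748 = 18.752229.
KL = 18.752229 - 11 + 2 = 9.7522

9.7522


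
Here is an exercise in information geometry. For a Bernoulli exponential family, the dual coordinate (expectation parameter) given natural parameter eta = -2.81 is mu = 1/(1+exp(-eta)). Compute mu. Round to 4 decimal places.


Dual coordinate (expectation parameter) for Bernoulli:
mu = 1/(1+exp(-eta)).
eta = -2.81.
exp(-eta) = exp(2.81) = 16.609918.
mu = 1/(1+16.609918) = 0.0568

0.0568


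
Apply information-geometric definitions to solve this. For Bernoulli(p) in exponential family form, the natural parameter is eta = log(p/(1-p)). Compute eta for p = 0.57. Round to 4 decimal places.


Natural parameter for Bernoulli: eta = log(p/(1-p)).
p = 0.57, 1-p = 0.43.
p/(1-p) = 1.325581.
eta = log(1.325581) = 0.2819

0.2819


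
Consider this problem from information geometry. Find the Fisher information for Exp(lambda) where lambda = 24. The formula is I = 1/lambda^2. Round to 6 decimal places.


Fisher information for exponential: I(lambda) = 1/lambda^2.
lambda = 24, lambda^2 = 576.
I = 1/576 = 0.001736

0.001736


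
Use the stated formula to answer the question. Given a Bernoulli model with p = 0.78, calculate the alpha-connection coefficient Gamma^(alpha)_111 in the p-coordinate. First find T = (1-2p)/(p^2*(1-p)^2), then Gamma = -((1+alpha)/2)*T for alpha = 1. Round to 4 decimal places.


Skewness (Amari-Chentsov) tensor: T = (1-2p)/(p^2*(1-p)^2).
p = 0.78, 1-2p = -0.56, p^2 = 0.6084, (1-p)^2 = 0.0484.
T = -0.56/(0.6084 * 0.0484) = -19.017502.
In the p-coordinate, Gamma^(alpha) = Gamma^(0) - (alpha/2)*T with Gamma^(0) = (1/2)*g'(p) = -T/2,
so Gamma^(alpha) = -((1+alpha)/2)*T.
alpha = 1, -(1+alpha)/2 = -1.0.
Gamma = -1.0 * -19.017502 = 19.0175

19.0175


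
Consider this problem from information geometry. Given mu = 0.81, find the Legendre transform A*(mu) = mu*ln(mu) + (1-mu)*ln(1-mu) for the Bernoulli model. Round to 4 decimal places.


Legendre transform for Bernoulli:
A*(mu) = mu*log(mu) + (1-mu)*log(1-mu).
mu = 0.81, 1-mu = 0.19.
mu*log(mu) = 0.81*log(0.81) = -0.170684.
(1-mu)*log(1-mu) = 0.19*log(0.19) = -0.315539.
A* = -0.170684 + -0.315539 = -0.4862

-0.4862


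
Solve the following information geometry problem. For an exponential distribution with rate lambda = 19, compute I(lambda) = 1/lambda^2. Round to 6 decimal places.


Fisher information for exponential: I(lambda) = 1/lambda^2.
lambda = 19, lambda^2 = 361.
I = 1/361 = 0.002770

0.002770


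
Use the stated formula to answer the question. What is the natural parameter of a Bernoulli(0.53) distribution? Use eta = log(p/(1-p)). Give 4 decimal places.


Natural parameter for Bernoulli: eta = log(p/(1-p)).
p = 0.53, 1-p = 0.47.
p/(1-p) = 1.12766.
eta = log(1.12766) = 0.1201

0.1201


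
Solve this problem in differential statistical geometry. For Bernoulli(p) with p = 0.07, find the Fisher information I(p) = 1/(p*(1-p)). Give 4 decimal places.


For Bernoulli(p), Fisher information is I(p) = 1/(p*(1-p)).
p = 0.07, 1-p = 0.93.
p*(1-p) = 0.0651.
I(p) = 1/0.0651 = 15.3610

15.3610


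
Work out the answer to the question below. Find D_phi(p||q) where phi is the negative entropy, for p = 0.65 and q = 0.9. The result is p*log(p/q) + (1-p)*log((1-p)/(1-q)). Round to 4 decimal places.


Bregman divergence with negative entropy generator:
D = p*log(p/q) + (1-p)*log((1-p)/(1-q)).
p = 0.65, q = 0.9.
p*log(p/q) = 0.65*log(0.65/0.9) = -0.211525.
(1-p)*log((1-p)/(1-q)) = 0.35*log(0.35/0.1) = 0.438467.
D = -0.211525 + 0.438467 = 0.2269

0.2269


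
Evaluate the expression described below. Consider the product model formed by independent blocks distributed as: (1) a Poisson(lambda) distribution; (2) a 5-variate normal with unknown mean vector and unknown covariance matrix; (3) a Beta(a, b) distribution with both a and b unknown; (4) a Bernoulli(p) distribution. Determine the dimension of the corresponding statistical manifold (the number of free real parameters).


The dimension of a statistical manifold equals the number of free
(independent) real parameters of the model. For a product of independent
blocks the parameter counts add.
- Poisson (lambda): 1.
- 5-variate normal: 5 (mean) + 5*6/2 = 15 (symmetric covariance) = 20.
- Beta (a, b): 2.
- Bernoulli (p): 1.
Total = 1 + 20 + 2 + 1 = 24.
Dimension = 24

24


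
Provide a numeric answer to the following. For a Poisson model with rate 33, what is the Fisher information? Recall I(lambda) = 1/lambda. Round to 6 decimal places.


Fisher information for Poisson: I(lambda) = 1/lambda.
lambda = 33.
I(lambda) = 1/33 = 0.030303

0.030303


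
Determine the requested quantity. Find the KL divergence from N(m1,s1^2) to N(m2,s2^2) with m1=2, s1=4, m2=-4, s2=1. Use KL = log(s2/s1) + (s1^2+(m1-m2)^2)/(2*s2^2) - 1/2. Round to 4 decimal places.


KL divergence between normal distributions:
KL = log(s2/s1) + (s1^2 + (m1-m2)^2)/(2*s2^2) - 1/2.
log(1/4) = -1.386294.
(4^2 + (2--4)^2)/(2*1^2) = (16 + 36)/2 = 26.0.
KL = -1.386294 + 26.0 - 0.5 = 24.1137

24.1137


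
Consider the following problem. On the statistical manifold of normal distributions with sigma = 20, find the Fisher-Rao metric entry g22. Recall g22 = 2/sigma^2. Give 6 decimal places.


For the 2-parameter normal family, the Fisher metric has:
  g11 = 1/sigma^2, g22 = 2/sigma^2.
sigma = 20, sigma^2 = 400.
g22 = 0.005000

0.005000


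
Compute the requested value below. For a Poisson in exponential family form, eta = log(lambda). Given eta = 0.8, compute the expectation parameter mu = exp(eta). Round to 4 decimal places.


Expectation parameter for Poisson exponential family:
mu = exp(eta).
eta = 0.8.
mu = exp(0.8) = 2.2255

2.2255


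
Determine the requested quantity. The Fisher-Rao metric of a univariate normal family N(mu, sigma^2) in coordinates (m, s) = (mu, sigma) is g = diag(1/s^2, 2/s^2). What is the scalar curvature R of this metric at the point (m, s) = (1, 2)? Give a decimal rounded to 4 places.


The metric has the form g = (A dm^2 + B ds^2)/s^2 with A = 1, B = 2.
Substitute u = sqrt(A/B)*m: g = B*(du^2 + ds^2)/s^2, i.e. B times the
Poincare upper half-plane metric, which has constant Gaussian curvature -1.
Scaling a 2D metric by a constant c divides the Gaussian curvature by c,
so K = -1/B = -1/(2) = -0.5000 everywhere (the point (m, s) = (1, 2) is irrelevant:
the curvature is constant).
Scalar curvature in dimension 2: R = 2K = -2/(2) = -1.0000.

-1.0000


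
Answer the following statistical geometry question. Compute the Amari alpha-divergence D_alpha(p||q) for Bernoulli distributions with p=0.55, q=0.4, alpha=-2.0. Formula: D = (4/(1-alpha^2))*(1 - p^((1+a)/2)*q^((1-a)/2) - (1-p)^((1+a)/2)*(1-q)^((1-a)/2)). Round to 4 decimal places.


Amari alpha-divergence:
D = (4/(1-alpha^2))*(1 - p^((1+a)/2)*q^((1-a)/2) - (1-p)^((1+a)/2)*(1-q)^((1-a)/2)).
alpha = -2.0, p = 0.55, q = 0.4.
e1 = (1+alpha)/2 = -0.5, e2 = (1-alpha)/2 = 1.5.
t1 = p^e1 * q^e2 = 0.55^-0.5 * 0.4^1.5 = 0.341121.
t2 = (1-p)^e1 * (1-q)^e2 = 0.45^-0.5 * 0.6^1.5 = 0.69282.
4/(1-alpha^2) = -1.333333.
D = -1.333333*(1 - 0.341121 - 0.69282) = 0.0453

0.0453


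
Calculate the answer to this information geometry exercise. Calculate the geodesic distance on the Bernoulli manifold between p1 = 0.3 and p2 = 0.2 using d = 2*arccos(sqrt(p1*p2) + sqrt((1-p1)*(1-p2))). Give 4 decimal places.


Geodesic distance on Bernoulli manifold:
d(p1,p2) = 2*arccos(sqrt(p1*p2) + sqrt((1-p1)*(1-p2))).
sqrt(p1*p2) = sqrt(0.3*0.2) = 0.244949.
sqrt((1-p1)*(1-p2)) = sqrt(0.7*0.8) = 0.748331.
arg = 0.244949 + 0.748331 = 0.99328.
d = 2*arccos(0.99328) = 0.2320

0.2320


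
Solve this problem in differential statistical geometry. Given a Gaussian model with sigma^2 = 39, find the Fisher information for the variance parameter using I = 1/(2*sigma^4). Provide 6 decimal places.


Fisher information for variance: I(sigma^2) = 1/(2*sigma^4).
sigma^2 = 39, so sigma^4 = 1521.
I = 1/(2*1521) = 1/3042 = 0.000329

0.000329


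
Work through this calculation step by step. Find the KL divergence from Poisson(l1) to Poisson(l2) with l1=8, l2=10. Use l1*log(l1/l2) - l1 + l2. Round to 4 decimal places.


KL divergence for Poisson:
KL = l1*log(l1/l2) - l1 + l2.
l1 = 8, l2 = 10.
log(8/10) = -0.223144.
l1*log(l1/l2) = 8 * -0.223144 = -1.785148.
KL = -1.785148 - 8 + 10 = 0.2149

0.2149


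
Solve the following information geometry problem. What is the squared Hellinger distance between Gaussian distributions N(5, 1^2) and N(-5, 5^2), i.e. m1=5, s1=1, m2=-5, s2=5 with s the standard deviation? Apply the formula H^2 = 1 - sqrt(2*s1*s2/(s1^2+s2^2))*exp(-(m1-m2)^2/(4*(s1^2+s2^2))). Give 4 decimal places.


Squared Hellinger distance for Gaussians:
H^2 = 1 - sqrt(2*s1*s2/(s1^2+s2^2)) * exp(-(m1-m2)^2/(4*(s1^2+s2^2))).
s1^2 = 1, s2^2 = 25, s1^2+s2^2 = 26.
sqrt(2*1*5/(26)) = 0.620174.
(m1-m2)^2 = (10)^2 = 100.
exp(-100/(4*26)) = exp(-0.961538) = 0.382304.
H^2 = 1 - 0.620174*0.382304 = 0.7629

0.7629


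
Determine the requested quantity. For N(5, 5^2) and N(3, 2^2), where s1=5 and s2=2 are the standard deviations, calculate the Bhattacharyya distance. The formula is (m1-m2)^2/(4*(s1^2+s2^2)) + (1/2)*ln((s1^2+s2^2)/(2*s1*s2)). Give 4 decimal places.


Bhattacharyya distance between two Gaussians:
DB = (m1-m2)^2/(4*(s1^2+s2^2)) + (1/2)*ln((s1^2+s2^2)/(2*s1*s2)).
(m1-m2)^2 = (2)^2 = 4.
s1^2+s2^2 = 25 + 4 = 29.
term1 = 4/116 = 0.034483.
term2 = 0.5*ln(29/20.0) = 0.185782.
DB = 0.034483 + 0.185782 = 0.2203

0.2203


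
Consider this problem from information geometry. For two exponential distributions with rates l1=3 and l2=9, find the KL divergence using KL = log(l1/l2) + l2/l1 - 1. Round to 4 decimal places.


KL divergence for exponential family:
KL = log(l1/l2) + l2/l1 - 1.
log(3/9) = -1.098612.
9/3 = 3.0.
KL = -1.098612 + 3.0 - 1 = 0.9014

0.9014


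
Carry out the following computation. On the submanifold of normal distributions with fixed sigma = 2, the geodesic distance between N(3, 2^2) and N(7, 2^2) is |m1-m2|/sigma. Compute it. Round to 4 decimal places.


On the fixed-variance normal subfamily, geodesic distance = |m1-m2|/sigma.
|3 - 7| = 4.
sigma = 2.
d = 4/2 = 2.0000

2.0000


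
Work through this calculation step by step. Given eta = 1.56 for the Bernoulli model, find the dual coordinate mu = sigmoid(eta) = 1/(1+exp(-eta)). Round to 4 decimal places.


Dual coordinate (expectation parameter) for Bernoulli:
mu = 1/(1+exp(-eta)).
eta = 1.56.
exp(-eta) = exp(-1.56) = 0.210136.
mu = 1/(1+0.210136) = 0.8264

0.8264


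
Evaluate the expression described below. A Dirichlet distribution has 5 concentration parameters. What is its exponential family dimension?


Exponential family dimension calculation:
Dirichlet with 5 components has 5 natural parameters.

5


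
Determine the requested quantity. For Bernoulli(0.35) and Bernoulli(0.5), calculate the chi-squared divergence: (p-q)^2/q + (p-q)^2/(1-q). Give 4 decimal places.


Chi-squared divergence between Bernoulli distributions:
chi^2 = (p-q)^2/q + (p-q)^2/(1-q).
p = 0.35, q = 0.5, p-q = -0.15.
(p-q)^2 = 0.0225.
term1 = 0.0225/0.5 = 0.045.
term2 = 0.0225/0.5 = 0.045.
chi^2 = 0.045 + 0.045 = 0.0900

0.0900


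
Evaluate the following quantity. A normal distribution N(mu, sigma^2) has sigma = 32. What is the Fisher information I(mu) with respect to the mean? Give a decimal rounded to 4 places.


The Fisher information for the mean of a normal distribution is I(mu) = 1/sigma^2.
sigma = 32, so sigma^2 = 1024.
I(mu) = 1/1024 = 0.0010

0.0010


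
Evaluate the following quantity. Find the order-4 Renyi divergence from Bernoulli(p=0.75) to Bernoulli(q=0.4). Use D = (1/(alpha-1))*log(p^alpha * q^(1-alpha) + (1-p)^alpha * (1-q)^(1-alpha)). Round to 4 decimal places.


Renyi divergence of order alpha between Bernoulli distributions:
D = (1/(alpha-1))*log(p^alpha * q^(1-alpha) + (1-p)^alpha * (1-q)^(1-alpha)).
alpha = 4, p = 0.75, q = 0.4.
p^alpha * q^(1-alpha) = 0.75^4 * 0.4^-3 = 4.943848.
(1-p)^alpha * (1-q)^(1-alpha) = 0.25^4 * 0.6^-3 = 0.018084.
sum = 4.943848 + 0.018084 = 4.961932.
D = (1/3)*log(4.961932) = 0.5339

0.5339


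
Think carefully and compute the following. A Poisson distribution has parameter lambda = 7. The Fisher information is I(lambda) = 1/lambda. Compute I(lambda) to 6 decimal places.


Fisher information for Poisson: I(lambda) = 1/lambda.
lambda = 7.
I(lambda) = 1/7 = 0.142857

0.142857


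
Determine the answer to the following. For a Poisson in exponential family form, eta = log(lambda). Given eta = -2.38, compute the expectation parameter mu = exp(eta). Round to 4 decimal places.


Expectation parameter for Poisson exponential family:
mu = exp(eta).
eta = -2.38.
mu = exp(-2.38) = 0.0926

0.0926


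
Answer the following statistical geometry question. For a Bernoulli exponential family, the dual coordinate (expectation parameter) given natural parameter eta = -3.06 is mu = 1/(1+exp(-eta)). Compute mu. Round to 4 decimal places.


Dual coordinate (expectation parameter) for Bernoulli:
mu = 1/(1+exp(-eta)).
eta = -3.06.
exp(-eta) = exp(3.06) = 21.327557.
mu = 1/(1+21.327557) = 0.0448

0.0448
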